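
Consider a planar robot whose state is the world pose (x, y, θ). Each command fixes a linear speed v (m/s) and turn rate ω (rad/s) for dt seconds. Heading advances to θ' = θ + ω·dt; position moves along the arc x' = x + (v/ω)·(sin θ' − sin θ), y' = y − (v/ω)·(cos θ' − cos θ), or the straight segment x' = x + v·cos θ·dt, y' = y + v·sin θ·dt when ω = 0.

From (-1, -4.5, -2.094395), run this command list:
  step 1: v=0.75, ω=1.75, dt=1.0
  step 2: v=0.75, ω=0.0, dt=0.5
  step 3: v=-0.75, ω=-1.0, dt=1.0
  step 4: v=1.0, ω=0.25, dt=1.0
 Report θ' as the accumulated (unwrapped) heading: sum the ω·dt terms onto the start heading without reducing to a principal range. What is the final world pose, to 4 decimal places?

(-0.5549, -5.6431, -1.0944)

step 1: θ'=-0.3444 (R=0.4286) → pose (-0.7735, -5.1177, -0.3444)
step 2: θ'=-0.3444 (straight) → pose (-0.4206, -5.2443, -0.3444)
step 3: θ'=-1.3444 (R=0.7500) → pose (-0.8982, -4.7067, -1.3444)
step 4: θ'=-1.0944 (R=4.0000) → pose (-0.5549, -5.6431, -1.0944)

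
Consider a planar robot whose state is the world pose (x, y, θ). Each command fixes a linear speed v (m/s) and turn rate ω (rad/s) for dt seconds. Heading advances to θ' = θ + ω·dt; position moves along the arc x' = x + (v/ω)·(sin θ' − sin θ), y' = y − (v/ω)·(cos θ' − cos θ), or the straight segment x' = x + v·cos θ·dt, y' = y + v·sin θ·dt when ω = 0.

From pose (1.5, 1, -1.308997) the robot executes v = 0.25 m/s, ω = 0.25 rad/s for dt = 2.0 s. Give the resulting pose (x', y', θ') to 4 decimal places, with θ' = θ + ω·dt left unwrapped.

(1.7423, 0.5686, -0.8090)

θ' = -1.3090 + 0.25·2.0 = -0.8090
R = v/ω = 0.25/0.25 = 1.0000
x' = 1.5 + 1.0000·(sin -0.8090 − sin -1.3090) = 1.7423
y' = 1 − 1.0000·(cos -0.8090 − cos -1.3090) = 0.5686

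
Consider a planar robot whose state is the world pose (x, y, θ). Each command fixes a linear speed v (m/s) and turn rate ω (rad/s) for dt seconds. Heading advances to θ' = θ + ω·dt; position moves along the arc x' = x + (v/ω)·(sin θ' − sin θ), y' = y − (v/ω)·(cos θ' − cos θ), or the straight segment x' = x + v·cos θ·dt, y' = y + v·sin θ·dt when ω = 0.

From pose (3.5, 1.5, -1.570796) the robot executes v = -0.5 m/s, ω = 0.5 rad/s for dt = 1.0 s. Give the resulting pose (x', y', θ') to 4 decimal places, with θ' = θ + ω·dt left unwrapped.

θ' = -1.5708 + 0.5·1.0 = -1.0708
R = v/ω = -0.5/0.5 = -1.0000
x' = 3.5 + -1.0000·(sin -1.0708 − sin -1.5708) = 3.3776
y' = 1.5 − -1.0000·(cos -1.0708 − cos -1.5708) = 1.9794

(3.3776, 1.9794, -1.0708)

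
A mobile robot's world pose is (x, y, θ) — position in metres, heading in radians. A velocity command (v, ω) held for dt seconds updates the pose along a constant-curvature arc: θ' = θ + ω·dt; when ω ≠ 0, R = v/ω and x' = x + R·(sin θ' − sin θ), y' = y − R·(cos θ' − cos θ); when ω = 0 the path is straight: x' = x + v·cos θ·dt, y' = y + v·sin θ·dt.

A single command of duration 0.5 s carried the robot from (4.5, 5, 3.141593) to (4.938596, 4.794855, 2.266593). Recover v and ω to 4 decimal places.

Δθ = 2.266593 − 3.141593 = -0.875000
ω = Δθ/dt = -0.875000/0.5 = -1.7500
R = Δx/(sin θ' − sin θ) = 0.5714
v = R·ω = 0.5714·-1.7500 = -1.0000

v = -1.0000, ω = -1.7500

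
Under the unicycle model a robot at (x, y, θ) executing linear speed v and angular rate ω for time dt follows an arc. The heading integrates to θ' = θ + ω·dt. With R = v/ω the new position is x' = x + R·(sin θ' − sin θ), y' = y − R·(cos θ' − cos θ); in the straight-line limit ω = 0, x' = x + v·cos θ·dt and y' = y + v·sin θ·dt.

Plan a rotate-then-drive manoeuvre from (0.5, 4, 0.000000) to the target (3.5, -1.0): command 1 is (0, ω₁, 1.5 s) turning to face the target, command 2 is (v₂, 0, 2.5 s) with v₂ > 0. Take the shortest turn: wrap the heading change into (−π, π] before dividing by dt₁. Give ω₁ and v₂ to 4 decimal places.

ω₁ = -0.6869, v₂ = 2.3324

heading to target = atan2(-1−4, 3.5−0.5) = -1.0304
Δθ = wrap(-1.0304 − 0.0000) = -1.0304; ω₁ = Δθ/dt₁ = -0.6869
distance = √((3.5−0.5)² + (-1−4)²) = 5.8310; v₂ = distance/dt₂ = 2.3324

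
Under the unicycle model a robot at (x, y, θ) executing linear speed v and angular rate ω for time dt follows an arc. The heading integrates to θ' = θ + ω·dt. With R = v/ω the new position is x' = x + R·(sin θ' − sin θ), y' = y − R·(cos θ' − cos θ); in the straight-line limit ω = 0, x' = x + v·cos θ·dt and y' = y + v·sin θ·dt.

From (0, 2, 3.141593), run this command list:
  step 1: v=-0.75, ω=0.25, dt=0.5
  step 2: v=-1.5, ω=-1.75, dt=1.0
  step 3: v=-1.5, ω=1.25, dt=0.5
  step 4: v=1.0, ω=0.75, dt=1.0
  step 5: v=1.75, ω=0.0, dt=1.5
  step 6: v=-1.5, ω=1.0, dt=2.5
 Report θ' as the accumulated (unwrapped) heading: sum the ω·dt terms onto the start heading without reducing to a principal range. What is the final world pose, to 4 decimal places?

step 1: θ'=3.2666 (R=-3.0000) → pose (0.3740, 2.0234, 3.2666)
step 2: θ'=1.5166 (R=0.8571) → pose (1.3368, 1.1265, 1.5166)
step 3: θ'=2.1416 (R=-1.2000) → pose (1.5252, 0.4131, 2.1416)
step 4: θ'=2.8916 (R=1.3333) → pose (0.7332, 0.9846, 2.8916)
step 5: θ'=2.8916 (straight) → pose (-1.8102, 1.6341, 2.8916)
step 6: θ'=5.3916 (R=-1.5000) → pose (-0.2720, 4.0297, 5.3916)

(-0.2720, 4.0297, 5.3916)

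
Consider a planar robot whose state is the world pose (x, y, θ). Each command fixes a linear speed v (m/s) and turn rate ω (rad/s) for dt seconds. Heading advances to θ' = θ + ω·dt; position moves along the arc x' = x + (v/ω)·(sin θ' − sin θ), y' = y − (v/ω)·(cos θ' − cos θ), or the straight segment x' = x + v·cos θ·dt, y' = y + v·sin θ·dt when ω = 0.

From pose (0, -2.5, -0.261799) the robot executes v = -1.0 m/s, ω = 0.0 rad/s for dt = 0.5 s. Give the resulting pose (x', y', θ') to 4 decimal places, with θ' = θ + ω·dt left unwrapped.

(-0.4830, -2.3706, -0.2618)

θ' = -0.2618 + 0.0·0.5 = -0.2618
ω = 0 → straight: x' = 0 + -1.0·cos(-0.2618)·0.5 = -0.4830
y' = -2.5 + -1.0·sin(-0.2618)·0.5 = -2.3706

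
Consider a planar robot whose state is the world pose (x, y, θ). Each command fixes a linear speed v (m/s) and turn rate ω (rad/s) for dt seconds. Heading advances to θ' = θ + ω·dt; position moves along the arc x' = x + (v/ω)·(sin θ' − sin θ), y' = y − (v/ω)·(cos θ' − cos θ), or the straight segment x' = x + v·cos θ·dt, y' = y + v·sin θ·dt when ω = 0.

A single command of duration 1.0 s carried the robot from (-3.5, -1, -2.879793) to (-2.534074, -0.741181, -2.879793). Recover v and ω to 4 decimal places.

v = -1.0000, ω = 0.0000

Δθ = -2.879793 − -2.879793 = 0.000000
ω = Δθ/dt = 0.000000/1.0 = 0.0000
ω = 0 → v = (Δx·cos θ + Δy·sin θ)/dt = -1.0000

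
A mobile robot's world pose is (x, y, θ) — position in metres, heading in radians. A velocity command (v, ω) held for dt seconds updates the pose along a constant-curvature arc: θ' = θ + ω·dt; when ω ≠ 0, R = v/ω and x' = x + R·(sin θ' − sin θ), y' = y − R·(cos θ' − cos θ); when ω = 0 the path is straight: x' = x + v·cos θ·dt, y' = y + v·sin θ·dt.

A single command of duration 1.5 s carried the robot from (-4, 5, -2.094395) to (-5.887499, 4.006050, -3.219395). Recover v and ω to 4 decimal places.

Δθ = -3.219395 − -2.094395 = -1.125000
ω = Δθ/dt = -1.125000/1.5 = -0.7500
R = Δx/(sin θ' − sin θ) = -2.0000
v = R·ω = -2.0000·-0.7500 = 1.5000

v = 1.5000, ω = -0.7500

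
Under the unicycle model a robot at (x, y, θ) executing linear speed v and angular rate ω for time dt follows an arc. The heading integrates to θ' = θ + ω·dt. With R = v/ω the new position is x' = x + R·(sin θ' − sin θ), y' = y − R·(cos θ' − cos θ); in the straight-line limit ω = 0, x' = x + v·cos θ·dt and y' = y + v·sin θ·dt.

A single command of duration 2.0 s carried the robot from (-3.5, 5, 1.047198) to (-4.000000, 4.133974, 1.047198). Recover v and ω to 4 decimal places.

Δθ = 1.047198 − 1.047198 = 0.000000
ω = Δθ/dt = 0.000000/2.0 = 0.0000
ω = 0 → v = (Δx·cos θ + Δy·sin θ)/dt = -0.5000

v = -0.5000, ω = 0.0000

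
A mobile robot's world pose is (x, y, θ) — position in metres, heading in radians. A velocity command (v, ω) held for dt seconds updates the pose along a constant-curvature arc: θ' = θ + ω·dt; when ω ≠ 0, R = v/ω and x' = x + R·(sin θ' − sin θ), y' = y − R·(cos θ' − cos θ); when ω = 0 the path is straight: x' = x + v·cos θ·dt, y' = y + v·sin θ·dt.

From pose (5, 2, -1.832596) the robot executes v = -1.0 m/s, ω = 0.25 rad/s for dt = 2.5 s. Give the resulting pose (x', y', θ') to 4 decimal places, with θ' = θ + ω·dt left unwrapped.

(4.8754, 4.4563, -1.2076)

θ' = -1.8326 + 0.25·2.5 = -1.2076
R = v/ω = -1.0/0.25 = -4.0000
x' = 5 + -4.0000·(sin -1.2076 − sin -1.8326) = 4.8754
y' = 2 − -4.0000·(cos -1.2076 − cos -1.8326) = 4.4563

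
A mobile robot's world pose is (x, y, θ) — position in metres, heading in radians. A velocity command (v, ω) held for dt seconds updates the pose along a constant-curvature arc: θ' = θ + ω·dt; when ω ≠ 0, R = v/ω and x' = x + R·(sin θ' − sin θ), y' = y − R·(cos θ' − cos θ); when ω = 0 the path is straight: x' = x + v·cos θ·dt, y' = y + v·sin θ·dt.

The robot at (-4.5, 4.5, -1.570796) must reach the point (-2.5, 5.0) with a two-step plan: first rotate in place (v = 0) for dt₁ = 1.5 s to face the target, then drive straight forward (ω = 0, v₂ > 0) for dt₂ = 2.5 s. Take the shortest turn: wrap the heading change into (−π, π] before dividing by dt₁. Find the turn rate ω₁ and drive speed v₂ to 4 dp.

ω₁ = 1.2105, v₂ = 0.8246

heading to target = atan2(5−4.5, -2.5−-4.5) = 0.2450
Δθ = wrap(0.2450 − -1.5708) = 1.8158; ω₁ = Δθ/dt₁ = 1.2105
distance = √((-2.5−-4.5)² + (5−4.5)²) = 2.0616; v₂ = distance/dt₂ = 0.8246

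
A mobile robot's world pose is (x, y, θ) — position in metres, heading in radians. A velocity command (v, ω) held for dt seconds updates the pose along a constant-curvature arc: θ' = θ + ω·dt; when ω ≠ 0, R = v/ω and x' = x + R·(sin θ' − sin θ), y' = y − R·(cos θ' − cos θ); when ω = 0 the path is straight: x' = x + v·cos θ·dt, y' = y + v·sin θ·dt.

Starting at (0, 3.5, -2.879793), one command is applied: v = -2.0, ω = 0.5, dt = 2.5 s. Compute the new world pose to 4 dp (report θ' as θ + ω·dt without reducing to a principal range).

θ' = -2.8798 + 0.5·2.5 = -1.6298
R = v/ω = -2.0/0.5 = -4.0000
x' = 0 + -4.0000·(sin -1.6298 − sin -2.8798) = 2.9578
y' = 3.5 − -4.0000·(cos -1.6298 − cos -2.8798) = 7.1279

(2.9578, 7.1279, -1.6298)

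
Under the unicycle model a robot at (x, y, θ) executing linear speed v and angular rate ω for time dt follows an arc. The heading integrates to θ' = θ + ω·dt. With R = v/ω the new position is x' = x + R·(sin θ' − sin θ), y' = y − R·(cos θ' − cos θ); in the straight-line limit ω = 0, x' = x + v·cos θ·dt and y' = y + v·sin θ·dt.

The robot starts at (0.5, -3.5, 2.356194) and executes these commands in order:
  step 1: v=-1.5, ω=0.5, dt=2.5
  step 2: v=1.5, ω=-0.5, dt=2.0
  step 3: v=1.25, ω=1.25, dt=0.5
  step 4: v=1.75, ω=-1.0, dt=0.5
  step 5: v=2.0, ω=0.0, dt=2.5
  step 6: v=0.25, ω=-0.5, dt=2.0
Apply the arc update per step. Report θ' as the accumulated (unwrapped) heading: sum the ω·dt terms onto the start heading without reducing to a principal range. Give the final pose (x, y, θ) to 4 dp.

(-5.2426, -1.3112, 1.7312)

step 1: θ'=3.6062 (R=-3.0000) → pose (3.9655, -4.0607, 3.6062)
step 2: θ'=2.6062 (R=-3.0000) → pose (1.0908, -3.9589, 2.6062)
step 3: θ'=3.2312 (R=1.0000) → pose (0.4911, -3.8230, 3.2312)
step 4: θ'=2.7312 (R=-1.7500) → pose (-0.3637, -3.6847, 2.7312)
step 5: θ'=2.7312 (straight) → pose (-4.9485, -1.6898, 2.7312)
step 6: θ'=1.7312 (R=-0.5000) → pose (-5.2426, -1.3112, 1.7312)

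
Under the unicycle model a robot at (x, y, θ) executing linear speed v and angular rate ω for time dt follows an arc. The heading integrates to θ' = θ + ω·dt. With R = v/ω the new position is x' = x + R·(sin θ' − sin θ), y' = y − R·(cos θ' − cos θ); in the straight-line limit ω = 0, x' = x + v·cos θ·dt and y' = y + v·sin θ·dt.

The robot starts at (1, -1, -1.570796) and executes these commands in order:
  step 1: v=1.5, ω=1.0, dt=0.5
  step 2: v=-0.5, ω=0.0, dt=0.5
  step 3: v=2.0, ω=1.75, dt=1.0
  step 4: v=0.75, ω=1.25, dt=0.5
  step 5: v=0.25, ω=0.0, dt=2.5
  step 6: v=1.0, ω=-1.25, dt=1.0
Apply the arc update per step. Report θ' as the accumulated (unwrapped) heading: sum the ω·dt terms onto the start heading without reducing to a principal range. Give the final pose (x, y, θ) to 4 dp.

(3.8796, -0.3413, 0.0542)

step 1: θ'=-1.0708 (R=1.5000) → pose (1.1836, -1.7191, -1.0708)
step 2: θ'=-1.0708 (straight) → pose (1.0638, -1.4997, -1.0708)
step 3: θ'=0.6792 (R=1.1429) → pose (2.7846, -1.8411, 0.6792)
step 4: θ'=1.3042 (R=0.6000) → pose (2.9865, -1.5323, 1.3042)
step 5: θ'=1.3042 (straight) → pose (3.1512, -0.9294, 1.3042)
step 6: θ'=0.0542 (R=-0.8000) → pose (3.8796, -0.3413, 0.0542)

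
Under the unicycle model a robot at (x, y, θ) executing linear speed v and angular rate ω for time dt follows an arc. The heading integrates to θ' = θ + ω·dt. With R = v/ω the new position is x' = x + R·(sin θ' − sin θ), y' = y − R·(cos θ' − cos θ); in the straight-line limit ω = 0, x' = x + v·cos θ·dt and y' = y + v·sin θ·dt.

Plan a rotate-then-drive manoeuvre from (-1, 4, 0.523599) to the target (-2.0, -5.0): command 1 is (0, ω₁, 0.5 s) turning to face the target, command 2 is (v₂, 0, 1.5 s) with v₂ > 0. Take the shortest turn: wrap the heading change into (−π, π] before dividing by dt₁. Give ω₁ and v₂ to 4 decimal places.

heading to target = atan2(-5−4, -2−-1) = -1.6815
Δθ = wrap(-1.6815 − 0.5236) = -2.2051; ω₁ = Δθ/dt₁ = -4.4101
distance = √((-2−-1)² + (-5−4)²) = 9.0554; v₂ = distance/dt₂ = 6.0369

ω₁ = -4.4101, v₂ = 6.0369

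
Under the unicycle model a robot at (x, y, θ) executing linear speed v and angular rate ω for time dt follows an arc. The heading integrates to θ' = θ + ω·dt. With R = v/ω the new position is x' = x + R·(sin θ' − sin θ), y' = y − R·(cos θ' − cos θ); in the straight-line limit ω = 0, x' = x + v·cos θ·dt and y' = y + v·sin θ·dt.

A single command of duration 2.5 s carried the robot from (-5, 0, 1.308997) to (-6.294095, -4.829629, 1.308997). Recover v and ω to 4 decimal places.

v = -2.0000, ω = 0.0000

Δθ = 1.308997 − 1.308997 = 0.000000
ω = Δθ/dt = 0.000000/2.5 = 0.0000
ω = 0 → v = (Δx·cos θ + Δy·sin θ)/dt = -2.0000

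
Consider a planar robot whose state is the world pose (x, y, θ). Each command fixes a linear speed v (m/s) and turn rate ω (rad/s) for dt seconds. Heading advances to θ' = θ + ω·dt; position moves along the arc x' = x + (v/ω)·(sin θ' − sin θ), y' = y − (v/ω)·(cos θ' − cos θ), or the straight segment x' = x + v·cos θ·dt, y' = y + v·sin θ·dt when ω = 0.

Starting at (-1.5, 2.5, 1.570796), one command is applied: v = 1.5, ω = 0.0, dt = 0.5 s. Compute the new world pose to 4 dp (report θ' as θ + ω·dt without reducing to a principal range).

θ' = 1.5708 + 0.0·0.5 = 1.5708
ω = 0 → straight: x' = -1.5 + 1.5·cos(1.5708)·0.5 = -1.5000
y' = 2.5 + 1.5·sin(1.5708)·0.5 = 3.2500

(-1.5000, 3.2500, 1.5708)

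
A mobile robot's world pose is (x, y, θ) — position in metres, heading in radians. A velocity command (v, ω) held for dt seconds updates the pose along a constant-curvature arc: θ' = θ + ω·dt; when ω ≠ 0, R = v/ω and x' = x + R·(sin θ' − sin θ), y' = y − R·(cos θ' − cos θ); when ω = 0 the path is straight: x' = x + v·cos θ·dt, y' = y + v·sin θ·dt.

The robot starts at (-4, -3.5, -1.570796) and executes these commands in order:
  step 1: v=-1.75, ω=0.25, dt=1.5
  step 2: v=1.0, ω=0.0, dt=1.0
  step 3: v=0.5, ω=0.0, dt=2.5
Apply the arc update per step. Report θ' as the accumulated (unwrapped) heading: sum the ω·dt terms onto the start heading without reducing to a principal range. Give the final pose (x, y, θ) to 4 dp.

(-3.6623, -3.0297, -1.1958)

step 1: θ'=-1.1958 (R=-7.0000) → pose (-4.4864, -0.9361, -1.1958)
step 2: θ'=-1.1958 (straight) → pose (-4.1202, -1.8666, -1.1958)
step 3: θ'=-1.1958 (straight) → pose (-3.6623, -3.0297, -1.1958)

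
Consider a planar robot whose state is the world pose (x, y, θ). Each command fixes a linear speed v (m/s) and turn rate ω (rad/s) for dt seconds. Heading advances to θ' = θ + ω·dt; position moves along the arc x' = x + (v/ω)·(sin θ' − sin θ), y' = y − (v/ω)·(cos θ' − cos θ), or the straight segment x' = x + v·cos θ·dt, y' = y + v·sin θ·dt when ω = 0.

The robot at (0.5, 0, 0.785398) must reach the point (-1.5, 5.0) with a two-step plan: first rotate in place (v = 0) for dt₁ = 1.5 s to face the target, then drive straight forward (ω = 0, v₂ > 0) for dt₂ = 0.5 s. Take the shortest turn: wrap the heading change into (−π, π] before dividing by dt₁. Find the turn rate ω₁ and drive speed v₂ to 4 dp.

heading to target = atan2(5−0, -1.5−0.5) = 1.9513
Δθ = wrap(1.9513 − 0.7854) = 1.1659; ω₁ = Δθ/dt₁ = 0.7773
distance = √((-1.5−0.5)² + (5−0)²) = 5.3852; v₂ = distance/dt₂ = 10.7703

ω₁ = 0.7773, v₂ = 10.7703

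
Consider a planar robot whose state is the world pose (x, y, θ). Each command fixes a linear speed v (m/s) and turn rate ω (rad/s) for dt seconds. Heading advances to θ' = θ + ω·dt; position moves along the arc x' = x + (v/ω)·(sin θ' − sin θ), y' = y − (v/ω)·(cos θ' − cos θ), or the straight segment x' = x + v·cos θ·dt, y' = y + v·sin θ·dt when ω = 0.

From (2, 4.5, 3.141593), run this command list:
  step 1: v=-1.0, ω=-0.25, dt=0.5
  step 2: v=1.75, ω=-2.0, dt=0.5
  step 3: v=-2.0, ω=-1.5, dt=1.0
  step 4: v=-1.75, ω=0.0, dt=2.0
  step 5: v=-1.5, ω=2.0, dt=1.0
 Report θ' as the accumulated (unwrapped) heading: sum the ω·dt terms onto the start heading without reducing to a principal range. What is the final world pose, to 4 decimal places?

(-1.8378, 0.2364, 2.5166)

step 1: θ'=3.0166 (R=4.0000) → pose (2.4987, 4.4688, 3.0166)
step 2: θ'=2.0166 (R=-0.8750) → pose (1.8183, 4.9597, 2.0166)
step 3: θ'=0.5166 (R=1.3333) → pose (1.2738, 3.2254, 0.5166)
step 4: θ'=0.5166 (straight) → pose (-1.7694, 1.4967, 0.5166)
step 5: θ'=2.5166 (R=-0.7500) → pose (-1.8378, 0.2364, 2.5166)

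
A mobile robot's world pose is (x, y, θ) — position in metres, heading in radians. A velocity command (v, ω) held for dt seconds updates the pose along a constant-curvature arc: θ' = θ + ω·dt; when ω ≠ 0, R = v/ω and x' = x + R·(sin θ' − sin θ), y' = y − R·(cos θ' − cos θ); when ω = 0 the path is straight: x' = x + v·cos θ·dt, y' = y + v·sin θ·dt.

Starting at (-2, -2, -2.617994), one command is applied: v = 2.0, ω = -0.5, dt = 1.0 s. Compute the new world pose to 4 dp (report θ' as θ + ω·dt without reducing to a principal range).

(-3.9056, -2.5348, -3.1180)

θ' = -2.6180 + -0.5·1.0 = -3.1180
R = v/ω = 2.0/-0.5 = -4.0000
x' = -2 + -4.0000·(sin -3.1180 − sin -2.6180) = -3.9056
y' = -2 − -4.0000·(cos -3.1180 − cos -2.6180) = -2.5348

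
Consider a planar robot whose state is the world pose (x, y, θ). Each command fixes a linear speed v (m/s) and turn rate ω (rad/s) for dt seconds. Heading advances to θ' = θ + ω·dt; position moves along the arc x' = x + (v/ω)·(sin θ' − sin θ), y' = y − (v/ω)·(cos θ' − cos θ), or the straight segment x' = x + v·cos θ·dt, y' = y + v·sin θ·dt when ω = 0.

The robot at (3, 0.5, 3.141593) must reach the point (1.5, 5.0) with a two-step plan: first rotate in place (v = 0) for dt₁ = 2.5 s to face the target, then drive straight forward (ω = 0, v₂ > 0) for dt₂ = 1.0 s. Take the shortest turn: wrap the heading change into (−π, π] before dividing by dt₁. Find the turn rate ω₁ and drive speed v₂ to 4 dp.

ω₁ = -0.4996, v₂ = 4.7434

heading to target = atan2(5−0.5, 1.5−3) = 1.8925
Δθ = wrap(1.8925 − 3.1416) = -1.2490; ω₁ = Δθ/dt₁ = -0.4996
distance = √((1.5−3)² + (5−0.5)²) = 4.7434; v₂ = distance/dt₂ = 4.7434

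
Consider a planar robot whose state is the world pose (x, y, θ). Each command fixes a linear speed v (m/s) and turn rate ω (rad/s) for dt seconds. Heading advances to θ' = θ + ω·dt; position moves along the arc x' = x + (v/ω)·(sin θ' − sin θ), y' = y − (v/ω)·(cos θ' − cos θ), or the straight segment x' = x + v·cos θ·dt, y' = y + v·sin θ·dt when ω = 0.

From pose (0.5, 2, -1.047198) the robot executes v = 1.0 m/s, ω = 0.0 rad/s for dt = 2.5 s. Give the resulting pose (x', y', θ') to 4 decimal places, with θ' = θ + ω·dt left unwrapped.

(1.7500, -0.1651, -1.0472)

θ' = -1.0472 + 0.0·2.5 = -1.0472
ω = 0 → straight: x' = 0.5 + 1.0·cos(-1.0472)·2.5 = 1.7500
y' = 2 + 1.0·sin(-1.0472)·2.5 = -0.1651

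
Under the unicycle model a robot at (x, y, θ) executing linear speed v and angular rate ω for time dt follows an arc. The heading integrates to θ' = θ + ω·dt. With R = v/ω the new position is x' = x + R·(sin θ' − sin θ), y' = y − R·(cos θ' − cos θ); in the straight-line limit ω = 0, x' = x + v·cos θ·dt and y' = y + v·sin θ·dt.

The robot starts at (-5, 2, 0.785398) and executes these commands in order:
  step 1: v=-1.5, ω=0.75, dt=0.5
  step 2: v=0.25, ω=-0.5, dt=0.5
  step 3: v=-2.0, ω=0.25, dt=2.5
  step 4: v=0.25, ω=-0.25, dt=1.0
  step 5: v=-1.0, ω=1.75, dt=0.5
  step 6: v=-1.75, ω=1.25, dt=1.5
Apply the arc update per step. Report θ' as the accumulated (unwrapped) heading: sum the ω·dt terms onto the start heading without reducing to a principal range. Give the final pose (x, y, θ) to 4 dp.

(-4.6650, -3.4644, 4.0354)

step 1: θ'=1.1604 (R=-2.0000) → pose (-5.4197, 1.3837, 1.1604)
step 2: θ'=0.9104 (R=-0.5000) → pose (-5.3561, 1.4910, 0.9104)
step 3: θ'=1.5354 (R=-8.0000) → pose (-7.0331, -3.1334, 1.5354)
step 4: θ'=1.2854 (R=-1.0000) → pose (-6.9933, -2.8872, 1.2854)
step 5: θ'=2.1604 (R=-0.5714) → pose (-6.9199, -3.3658, 2.1604)
step 6: θ'=4.0354 (R=-1.4000) → pose (-4.6650, -3.4644, 4.0354)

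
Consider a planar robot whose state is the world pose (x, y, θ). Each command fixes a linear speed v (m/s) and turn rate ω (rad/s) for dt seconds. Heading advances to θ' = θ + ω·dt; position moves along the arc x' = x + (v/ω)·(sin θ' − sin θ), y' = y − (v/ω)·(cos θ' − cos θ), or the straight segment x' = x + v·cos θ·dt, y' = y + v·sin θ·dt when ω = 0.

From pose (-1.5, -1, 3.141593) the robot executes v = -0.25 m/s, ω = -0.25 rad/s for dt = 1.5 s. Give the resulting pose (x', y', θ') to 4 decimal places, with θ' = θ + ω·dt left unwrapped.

(-1.1337, -1.0695, 2.7666)

θ' = 3.1416 + -0.25·1.5 = 2.7666
R = v/ω = -0.25/-0.25 = 1.0000
x' = -1.5 + 1.0000·(sin 2.7666 − sin 3.1416) = -1.1337
y' = -1 − 1.0000·(cos 2.7666 − cos 3.1416) = -1.0695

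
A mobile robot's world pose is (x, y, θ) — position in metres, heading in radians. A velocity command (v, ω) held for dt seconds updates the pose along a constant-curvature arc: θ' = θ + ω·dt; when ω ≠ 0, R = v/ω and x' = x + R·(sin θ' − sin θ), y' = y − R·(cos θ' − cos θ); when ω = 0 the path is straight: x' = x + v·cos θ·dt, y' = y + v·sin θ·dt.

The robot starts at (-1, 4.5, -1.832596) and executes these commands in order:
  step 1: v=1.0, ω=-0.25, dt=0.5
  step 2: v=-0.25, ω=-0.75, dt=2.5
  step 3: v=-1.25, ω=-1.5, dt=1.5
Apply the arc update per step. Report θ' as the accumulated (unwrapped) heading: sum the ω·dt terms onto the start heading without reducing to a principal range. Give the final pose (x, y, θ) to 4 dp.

(-1.0031, 2.6987, -6.0826)

step 1: θ'=-1.9576 (R=-4.0000) → pose (-1.1592, 4.0264, -1.9576)
step 2: θ'=-3.8326 (R=0.3333) → pose (-0.6381, 4.1575, -3.8326)
step 3: θ'=-6.0826 (R=0.8333) → pose (-1.0031, 2.6987, -6.0826)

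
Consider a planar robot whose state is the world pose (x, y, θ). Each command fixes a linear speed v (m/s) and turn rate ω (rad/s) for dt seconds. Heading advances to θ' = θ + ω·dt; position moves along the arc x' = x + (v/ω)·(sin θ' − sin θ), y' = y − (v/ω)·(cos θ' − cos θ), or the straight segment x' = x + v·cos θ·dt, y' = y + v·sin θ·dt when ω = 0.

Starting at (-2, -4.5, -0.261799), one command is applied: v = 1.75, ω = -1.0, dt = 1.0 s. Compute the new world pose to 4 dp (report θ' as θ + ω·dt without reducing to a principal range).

(-0.7858, -5.6582, -1.2618)

θ' = -0.2618 + -1.0·1.0 = -1.2618
R = v/ω = 1.75/-1.0 = -1.7500
x' = -2 + -1.7500·(sin -1.2618 − sin -0.2618) = -0.7858
y' = -4.5 − -1.7500·(cos -1.2618 − cos -0.2618) = -5.6582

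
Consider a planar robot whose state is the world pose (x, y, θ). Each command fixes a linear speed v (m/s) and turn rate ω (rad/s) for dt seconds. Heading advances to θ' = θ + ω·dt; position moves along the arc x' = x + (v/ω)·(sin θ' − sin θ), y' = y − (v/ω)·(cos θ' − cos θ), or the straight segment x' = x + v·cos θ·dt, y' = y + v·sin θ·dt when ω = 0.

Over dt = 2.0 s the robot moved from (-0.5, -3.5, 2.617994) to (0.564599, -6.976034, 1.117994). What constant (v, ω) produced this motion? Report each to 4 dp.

Δθ = 1.117994 − 2.617994 = -1.500000
ω = Δθ/dt = -1.500000/2.0 = -0.7500
R = −Δy/(cos θ' − cos θ) = 2.6667
v = R·ω = 2.6667·-0.7500 = -2.0000

v = -2.0000, ω = -0.7500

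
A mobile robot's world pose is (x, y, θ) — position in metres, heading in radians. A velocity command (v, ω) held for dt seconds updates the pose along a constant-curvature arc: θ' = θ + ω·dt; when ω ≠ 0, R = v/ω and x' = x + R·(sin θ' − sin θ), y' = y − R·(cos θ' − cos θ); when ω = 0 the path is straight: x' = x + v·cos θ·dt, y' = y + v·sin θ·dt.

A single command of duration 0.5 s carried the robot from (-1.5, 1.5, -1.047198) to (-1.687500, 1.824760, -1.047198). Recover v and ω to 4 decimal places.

v = -0.7500, ω = 0.0000

Δθ = -1.047198 − -1.047198 = 0.000000
ω = Δθ/dt = 0.000000/0.5 = 0.0000
ω = 0 → v = (Δx·cos θ + Δy·sin θ)/dt = -0.7500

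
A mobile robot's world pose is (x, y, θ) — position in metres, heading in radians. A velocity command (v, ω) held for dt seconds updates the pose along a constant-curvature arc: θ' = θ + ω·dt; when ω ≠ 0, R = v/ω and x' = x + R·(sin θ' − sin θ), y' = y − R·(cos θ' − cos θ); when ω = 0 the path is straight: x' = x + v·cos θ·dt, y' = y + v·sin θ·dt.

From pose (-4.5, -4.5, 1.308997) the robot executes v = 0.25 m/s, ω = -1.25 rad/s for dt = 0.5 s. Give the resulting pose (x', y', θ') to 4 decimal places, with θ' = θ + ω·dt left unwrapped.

(-4.4332, -4.3968, 0.6840)

θ' = 1.3090 + -1.25·0.5 = 0.6840
R = v/ω = 0.25/-1.25 = -0.2000
x' = -4.5 + -0.2000·(sin 0.6840 − sin 1.3090) = -4.4332
y' = -4.5 − -0.2000·(cos 0.6840 − cos 1.3090) = -4.3968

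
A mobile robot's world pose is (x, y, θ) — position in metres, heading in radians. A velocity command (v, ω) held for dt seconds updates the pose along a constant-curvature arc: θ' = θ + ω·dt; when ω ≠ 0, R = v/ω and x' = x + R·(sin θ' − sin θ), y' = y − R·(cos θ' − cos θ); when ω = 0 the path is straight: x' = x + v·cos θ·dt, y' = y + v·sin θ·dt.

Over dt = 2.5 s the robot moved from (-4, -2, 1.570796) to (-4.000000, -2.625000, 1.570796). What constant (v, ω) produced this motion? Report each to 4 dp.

Δθ = 1.570796 − 1.570796 = 0.000000
ω = Δθ/dt = 0.000000/2.5 = 0.0000
ω = 0 → v = (Δx·cos θ + Δy·sin θ)/dt = -0.2500

v = -0.2500, ω = 0.0000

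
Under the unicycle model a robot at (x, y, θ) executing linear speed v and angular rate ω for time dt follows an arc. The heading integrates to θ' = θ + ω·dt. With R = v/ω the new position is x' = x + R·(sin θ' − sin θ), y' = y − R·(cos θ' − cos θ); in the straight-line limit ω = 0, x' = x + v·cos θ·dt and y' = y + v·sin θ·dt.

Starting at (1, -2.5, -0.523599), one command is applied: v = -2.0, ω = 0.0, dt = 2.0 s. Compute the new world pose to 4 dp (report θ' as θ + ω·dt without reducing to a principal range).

θ' = -0.5236 + 0.0·2.0 = -0.5236
ω = 0 → straight: x' = 1 + -2.0·cos(-0.5236)·2.0 = -2.4641
y' = -2.5 + -2.0·sin(-0.5236)·2.0 = -0.5000

(-2.4641, -0.5000, -0.5236)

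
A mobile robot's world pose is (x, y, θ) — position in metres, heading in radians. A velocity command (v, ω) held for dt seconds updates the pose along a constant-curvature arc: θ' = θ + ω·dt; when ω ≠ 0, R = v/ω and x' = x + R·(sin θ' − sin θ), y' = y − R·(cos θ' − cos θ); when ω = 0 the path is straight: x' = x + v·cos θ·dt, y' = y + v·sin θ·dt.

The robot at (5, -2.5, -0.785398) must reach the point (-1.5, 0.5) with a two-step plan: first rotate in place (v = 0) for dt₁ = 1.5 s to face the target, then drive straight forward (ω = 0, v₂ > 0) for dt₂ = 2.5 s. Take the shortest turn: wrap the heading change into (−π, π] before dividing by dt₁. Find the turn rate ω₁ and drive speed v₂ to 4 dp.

ω₁ = -1.8591, v₂ = 2.8636

heading to target = atan2(0.5−-2.5, -1.5−5) = 2.7092
Δθ = wrap(2.7092 − -0.7854) = -2.7886; ω₁ = Δθ/dt₁ = -1.8591
distance = √((-1.5−5)² + (0.5−-2.5)²) = 7.1589; v₂ = distance/dt₂ = 2.8636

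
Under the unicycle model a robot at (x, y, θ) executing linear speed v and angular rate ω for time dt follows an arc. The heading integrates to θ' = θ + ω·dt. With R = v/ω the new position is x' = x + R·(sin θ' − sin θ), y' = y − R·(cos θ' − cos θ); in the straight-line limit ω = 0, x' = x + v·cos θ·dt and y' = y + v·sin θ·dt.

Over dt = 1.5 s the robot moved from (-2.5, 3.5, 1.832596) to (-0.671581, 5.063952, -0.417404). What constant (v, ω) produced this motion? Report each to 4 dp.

Δθ = -0.417404 − 1.832596 = -2.250000
ω = Δθ/dt = -2.250000/1.5 = -1.5000
R = Δx/(sin θ' − sin θ) = -1.3333
v = R·ω = -1.3333·-1.5000 = 2.0000

v = 2.0000, ω = -1.5000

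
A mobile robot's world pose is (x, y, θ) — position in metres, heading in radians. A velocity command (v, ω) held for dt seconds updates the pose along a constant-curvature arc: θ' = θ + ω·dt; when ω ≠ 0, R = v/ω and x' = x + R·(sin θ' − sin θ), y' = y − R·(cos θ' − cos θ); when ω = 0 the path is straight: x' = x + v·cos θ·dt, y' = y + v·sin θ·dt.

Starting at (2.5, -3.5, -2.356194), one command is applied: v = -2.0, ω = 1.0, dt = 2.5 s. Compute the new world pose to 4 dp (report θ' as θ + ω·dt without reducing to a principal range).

θ' = -2.3562 + 1.0·2.5 = 0.1438
R = v/ω = -2.0/1.0 = -2.0000
x' = 2.5 + -2.0000·(sin 0.1438 − sin -2.3562) = 0.7992
y' = -3.5 − -2.0000·(cos 0.1438 − cos -2.3562) = -0.1064

(0.7992, -0.1064, 0.1438)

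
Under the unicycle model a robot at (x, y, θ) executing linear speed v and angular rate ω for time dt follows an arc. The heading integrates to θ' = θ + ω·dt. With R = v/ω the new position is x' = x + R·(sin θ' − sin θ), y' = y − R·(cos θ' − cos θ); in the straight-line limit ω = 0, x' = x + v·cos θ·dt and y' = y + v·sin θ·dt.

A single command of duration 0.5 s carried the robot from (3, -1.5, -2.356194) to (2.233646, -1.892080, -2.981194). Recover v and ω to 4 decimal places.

Δθ = -2.981194 − -2.356194 = -0.625000
ω = Δθ/dt = -0.625000/0.5 = -1.2500
R = Δx/(sin θ' − sin θ) = -1.4000
v = R·ω = -1.4000·-1.2500 = 1.7500

v = 1.7500, ω = -1.2500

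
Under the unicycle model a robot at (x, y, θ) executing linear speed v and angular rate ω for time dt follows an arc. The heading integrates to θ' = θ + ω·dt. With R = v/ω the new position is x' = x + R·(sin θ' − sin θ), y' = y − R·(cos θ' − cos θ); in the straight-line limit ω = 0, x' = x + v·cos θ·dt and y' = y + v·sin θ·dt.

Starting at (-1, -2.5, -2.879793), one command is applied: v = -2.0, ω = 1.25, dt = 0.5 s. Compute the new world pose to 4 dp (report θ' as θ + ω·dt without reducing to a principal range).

θ' = -2.8798 + 1.25·0.5 = -2.2548
R = v/ω = -2.0/1.25 = -1.6000
x' = -1 + -1.6000·(sin -2.2548 − sin -2.8798) = -0.1740
y' = -2.5 − -1.6000·(cos -2.2548 − cos -2.8798) = -1.9656

(-0.1740, -1.9656, -2.2548)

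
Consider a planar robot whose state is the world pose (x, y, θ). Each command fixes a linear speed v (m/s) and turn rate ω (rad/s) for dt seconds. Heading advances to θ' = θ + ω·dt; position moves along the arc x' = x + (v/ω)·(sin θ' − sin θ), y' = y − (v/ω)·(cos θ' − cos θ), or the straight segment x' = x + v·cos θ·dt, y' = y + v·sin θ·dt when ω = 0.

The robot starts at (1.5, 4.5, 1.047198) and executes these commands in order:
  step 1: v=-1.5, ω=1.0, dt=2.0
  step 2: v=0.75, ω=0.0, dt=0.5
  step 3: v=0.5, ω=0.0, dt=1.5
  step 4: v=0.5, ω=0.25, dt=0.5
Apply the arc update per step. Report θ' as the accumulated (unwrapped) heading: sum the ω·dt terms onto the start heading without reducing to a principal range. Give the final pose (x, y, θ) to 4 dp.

step 1: θ'=3.0472 (R=-1.5000) → pose (2.6577, 2.2567, 3.0472)
step 2: θ'=3.0472 (straight) → pose (2.2843, 2.2920, 3.0472)
step 3: θ'=3.0472 (straight) → pose (1.5377, 2.3627, 3.0472)
step 4: θ'=3.1722 (R=2.0000) → pose (1.2880, 2.3707, 3.1722)

(1.2880, 2.3707, 3.1722)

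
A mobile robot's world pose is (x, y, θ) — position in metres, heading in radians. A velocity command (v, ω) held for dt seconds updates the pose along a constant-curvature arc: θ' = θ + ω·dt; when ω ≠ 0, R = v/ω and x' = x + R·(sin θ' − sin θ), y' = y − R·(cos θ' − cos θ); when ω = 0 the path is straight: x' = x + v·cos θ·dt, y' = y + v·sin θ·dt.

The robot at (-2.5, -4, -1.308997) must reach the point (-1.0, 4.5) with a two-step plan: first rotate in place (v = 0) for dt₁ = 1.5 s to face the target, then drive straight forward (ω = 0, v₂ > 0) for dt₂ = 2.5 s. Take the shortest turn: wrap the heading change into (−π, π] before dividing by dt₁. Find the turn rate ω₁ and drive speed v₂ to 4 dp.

heading to target = atan2(4.5−-4, -1−-2.5) = 1.3961
Δθ = wrap(1.3961 − -1.3090) = 2.7051; ω₁ = Δθ/dt₁ = 1.8034
distance = √((-1−-2.5)² + (4.5−-4)²) = 8.6313; v₂ = distance/dt₂ = 3.4525

ω₁ = 1.8034, v₂ = 3.4525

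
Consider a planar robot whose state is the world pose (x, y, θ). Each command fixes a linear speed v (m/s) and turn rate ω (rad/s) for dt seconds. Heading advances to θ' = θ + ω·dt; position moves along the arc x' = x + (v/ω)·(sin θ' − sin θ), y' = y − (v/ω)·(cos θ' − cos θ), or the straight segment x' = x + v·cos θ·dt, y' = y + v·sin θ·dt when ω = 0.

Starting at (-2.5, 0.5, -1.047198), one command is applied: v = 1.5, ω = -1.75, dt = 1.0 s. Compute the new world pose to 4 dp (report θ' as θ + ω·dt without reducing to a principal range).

θ' = -1.0472 + -1.75·1.0 = -2.7972
R = v/ω = 1.5/-1.75 = -0.8571
x' = -2.5 + -0.8571·(sin -2.7972 − sin -1.0472) = -2.9529
y' = 0.5 − -0.8571·(cos -2.7972 − cos -1.0472) = -0.7354

(-2.9529, -0.7354, -2.7972)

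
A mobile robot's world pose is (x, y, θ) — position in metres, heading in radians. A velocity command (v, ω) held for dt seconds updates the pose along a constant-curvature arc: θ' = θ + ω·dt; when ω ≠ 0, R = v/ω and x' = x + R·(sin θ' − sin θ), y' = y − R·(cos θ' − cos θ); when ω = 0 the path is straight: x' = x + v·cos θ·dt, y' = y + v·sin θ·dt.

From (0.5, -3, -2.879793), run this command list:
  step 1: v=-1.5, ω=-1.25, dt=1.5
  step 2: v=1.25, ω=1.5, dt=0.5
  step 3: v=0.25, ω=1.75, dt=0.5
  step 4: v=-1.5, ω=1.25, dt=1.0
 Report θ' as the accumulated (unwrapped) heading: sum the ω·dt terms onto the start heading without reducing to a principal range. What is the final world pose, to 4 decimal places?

(2.8290, -2.7480, -1.8798)

step 1: θ'=-4.7548 (R=1.2000) → pose (2.0095, -4.2100, -4.7548)
step 2: θ'=-4.0048 (R=0.8333) → pose (1.8102, -3.6330, -4.0048)
step 3: θ'=-3.1298 (R=0.1429) → pose (1.6999, -3.5830, -3.1298)
step 4: θ'=-1.8798 (R=-1.2000) → pose (2.8290, -2.7480, -1.8798)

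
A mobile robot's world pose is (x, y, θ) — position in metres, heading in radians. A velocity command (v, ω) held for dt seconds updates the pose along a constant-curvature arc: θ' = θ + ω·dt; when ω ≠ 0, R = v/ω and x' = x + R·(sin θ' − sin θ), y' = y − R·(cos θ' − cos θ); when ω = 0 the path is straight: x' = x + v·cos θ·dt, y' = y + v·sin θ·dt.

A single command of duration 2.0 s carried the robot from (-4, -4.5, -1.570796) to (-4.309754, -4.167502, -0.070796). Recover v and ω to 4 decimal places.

v = -0.2500, ω = 0.7500

Δθ = -0.070796 − -1.570796 = 1.500000
ω = Δθ/dt = 1.500000/2.0 = 0.7500
R = −Δy/(cos θ' − cos θ) = -0.3333
v = R·ω = -0.3333·0.7500 = -0.2500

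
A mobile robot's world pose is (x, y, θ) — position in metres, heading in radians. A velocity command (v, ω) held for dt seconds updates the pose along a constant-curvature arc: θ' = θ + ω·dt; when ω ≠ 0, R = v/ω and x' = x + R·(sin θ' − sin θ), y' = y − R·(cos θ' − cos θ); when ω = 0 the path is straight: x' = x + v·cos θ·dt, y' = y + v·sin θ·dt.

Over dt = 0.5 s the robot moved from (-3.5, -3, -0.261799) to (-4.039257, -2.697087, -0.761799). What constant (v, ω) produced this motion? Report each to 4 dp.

Δθ = -0.761799 − -0.261799 = -0.500000
ω = Δθ/dt = -0.500000/0.5 = -1.0000
R = Δx/(sin θ' − sin θ) = 1.2500
v = R·ω = 1.2500·-1.0000 = -1.2500

v = -1.2500, ω = -1.0000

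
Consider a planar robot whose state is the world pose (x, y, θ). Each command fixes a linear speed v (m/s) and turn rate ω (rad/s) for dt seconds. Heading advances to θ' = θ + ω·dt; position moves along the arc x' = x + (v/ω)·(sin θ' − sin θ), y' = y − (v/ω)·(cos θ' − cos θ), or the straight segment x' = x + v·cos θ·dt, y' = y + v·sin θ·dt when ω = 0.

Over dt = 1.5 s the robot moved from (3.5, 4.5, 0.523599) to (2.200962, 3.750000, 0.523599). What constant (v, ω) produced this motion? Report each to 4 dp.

Δθ = 0.523599 − 0.523599 = 0.000000
ω = Δθ/dt = 0.000000/1.5 = 0.0000
ω = 0 → v = (Δx·cos θ + Δy·sin θ)/dt = -1.0000

v = -1.0000, ω = 0.0000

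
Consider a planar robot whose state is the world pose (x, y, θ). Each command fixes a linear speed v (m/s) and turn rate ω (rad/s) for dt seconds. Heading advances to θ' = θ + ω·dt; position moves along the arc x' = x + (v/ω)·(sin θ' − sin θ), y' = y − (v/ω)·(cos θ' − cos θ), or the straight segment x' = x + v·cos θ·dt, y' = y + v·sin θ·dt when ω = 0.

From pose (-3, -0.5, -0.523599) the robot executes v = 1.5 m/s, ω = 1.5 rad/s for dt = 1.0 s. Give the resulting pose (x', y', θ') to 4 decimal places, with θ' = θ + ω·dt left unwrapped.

(-1.6715, -0.1940, 0.9764)

θ' = -0.5236 + 1.5·1.0 = 0.9764
R = v/ω = 1.5/1.5 = 1.0000
x' = -3 + 1.0000·(sin 0.9764 − sin -0.5236) = -1.6715
y' = -0.5 − 1.0000·(cos 0.9764 − cos -0.5236) = -0.1940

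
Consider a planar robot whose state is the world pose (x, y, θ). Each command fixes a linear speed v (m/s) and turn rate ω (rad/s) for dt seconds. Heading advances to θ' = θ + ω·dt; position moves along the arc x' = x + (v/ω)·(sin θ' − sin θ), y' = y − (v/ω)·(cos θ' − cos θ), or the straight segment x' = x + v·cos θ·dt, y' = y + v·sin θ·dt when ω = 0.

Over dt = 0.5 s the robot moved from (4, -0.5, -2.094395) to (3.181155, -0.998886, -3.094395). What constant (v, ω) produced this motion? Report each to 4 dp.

v = 2.0000, ω = -2.0000

Δθ = -3.094395 − -2.094395 = -1.000000
ω = Δθ/dt = -1.000000/0.5 = -2.0000
R = Δx/(sin θ' − sin θ) = -1.0000
v = R·ω = -1.0000·-2.0000 = 2.0000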